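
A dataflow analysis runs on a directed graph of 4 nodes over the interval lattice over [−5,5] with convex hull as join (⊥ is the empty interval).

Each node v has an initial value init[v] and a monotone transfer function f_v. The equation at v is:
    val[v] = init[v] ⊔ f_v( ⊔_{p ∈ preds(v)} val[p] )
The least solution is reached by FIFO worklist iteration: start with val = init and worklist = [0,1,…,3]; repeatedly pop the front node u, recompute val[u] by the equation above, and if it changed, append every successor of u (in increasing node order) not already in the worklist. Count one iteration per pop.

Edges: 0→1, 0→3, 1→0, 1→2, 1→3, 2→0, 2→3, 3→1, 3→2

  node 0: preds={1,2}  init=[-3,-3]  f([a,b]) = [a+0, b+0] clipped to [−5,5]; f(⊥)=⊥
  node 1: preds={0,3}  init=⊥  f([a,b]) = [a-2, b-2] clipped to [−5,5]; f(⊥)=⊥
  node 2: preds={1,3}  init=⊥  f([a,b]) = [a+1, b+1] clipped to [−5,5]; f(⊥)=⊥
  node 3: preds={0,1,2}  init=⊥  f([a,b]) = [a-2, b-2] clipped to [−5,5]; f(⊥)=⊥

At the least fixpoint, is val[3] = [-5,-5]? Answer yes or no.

yes

Worklist (8 pops):
  #1 pop 0: in=⊥ → [-3,-3] (no change)
  #2 pop 1: in=[-3,-3] → [-5,-5] (was ⊥); enqueue [0]
  #3 pop 2: in=[-5,-5] → [-4,-4] (was ⊥); enqueue []
  #4 pop 3: in=[-5,-3] → [-5,-5] (was ⊥); enqueue [1,2]
  #5 pop 0: in=[-5,-4] → [-5,-3] (was [-3,-3]); enqueue [3]
  #6 pop 1: in=[-5,-3] → [-5,-5] (no change)
  #7 pop 2: in=[-5,-5] → [-4,-4] (no change)
  #8 pop 3: in=[-5,-3] → [-5,-5] (no change)

Fixpoint:
  val[0] = [-5,-3]
  val[1] = [-5,-5]
  val[2] = [-4,-4]
  val[3] = [-5,-5]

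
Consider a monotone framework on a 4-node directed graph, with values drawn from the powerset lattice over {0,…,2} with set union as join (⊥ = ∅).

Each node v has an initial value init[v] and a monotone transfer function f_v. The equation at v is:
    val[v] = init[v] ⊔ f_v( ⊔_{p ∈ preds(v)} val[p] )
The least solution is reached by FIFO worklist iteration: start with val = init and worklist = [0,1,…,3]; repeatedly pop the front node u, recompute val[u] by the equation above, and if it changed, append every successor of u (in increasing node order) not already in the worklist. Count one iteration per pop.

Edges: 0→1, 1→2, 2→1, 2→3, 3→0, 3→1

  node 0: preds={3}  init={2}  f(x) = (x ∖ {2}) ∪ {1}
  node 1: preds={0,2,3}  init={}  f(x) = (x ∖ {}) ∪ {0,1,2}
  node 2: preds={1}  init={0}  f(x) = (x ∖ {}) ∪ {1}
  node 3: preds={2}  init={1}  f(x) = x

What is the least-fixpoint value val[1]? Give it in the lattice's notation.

{0,1,2}

Worklist (7 pops):
  #1 pop 0: in={1} → {1,2} (was {2}); enqueue []
  #2 pop 1: in={0,1,2} → {0,1,2} (was {}); enqueue []
  #3 pop 2: in={0,1,2} → {0,1,2} (was {0}); enqueue [1]
  #4 pop 3: in={0,1,2} → {0,1,2} (was {1}); enqueue [0]
  #5 pop 1: in={0,1,2} → {0,1,2} (no change)
  #6 pop 0: in={0,1,2} → {0,1,2} (was {1,2}); enqueue [1]
  #7 pop 1: in={0,1,2} → {0,1,2} (no change)

Fixpoint:
  val[0] = {0,1,2}
  val[1] = {0,1,2}
  val[2] = {0,1,2}
  val[3] = {0,1,2}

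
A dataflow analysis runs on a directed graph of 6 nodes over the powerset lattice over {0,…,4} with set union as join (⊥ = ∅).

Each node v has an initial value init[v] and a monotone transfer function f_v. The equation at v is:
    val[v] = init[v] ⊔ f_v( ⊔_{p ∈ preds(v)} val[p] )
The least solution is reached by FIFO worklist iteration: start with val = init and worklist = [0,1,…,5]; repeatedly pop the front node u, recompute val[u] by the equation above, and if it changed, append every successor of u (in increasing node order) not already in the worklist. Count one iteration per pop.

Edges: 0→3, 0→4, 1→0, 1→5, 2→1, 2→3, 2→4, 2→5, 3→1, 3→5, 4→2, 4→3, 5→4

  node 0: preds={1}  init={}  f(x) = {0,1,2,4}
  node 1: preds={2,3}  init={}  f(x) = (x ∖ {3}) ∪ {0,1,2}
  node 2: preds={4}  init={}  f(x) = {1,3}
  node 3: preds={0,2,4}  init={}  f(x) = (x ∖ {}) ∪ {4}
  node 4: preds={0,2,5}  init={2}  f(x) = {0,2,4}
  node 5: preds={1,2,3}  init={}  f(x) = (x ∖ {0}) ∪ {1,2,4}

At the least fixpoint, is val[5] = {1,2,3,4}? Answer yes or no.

yes

Iteration log — 13 steps:
  step 1. node 0  ⊔preds={}  new={0,1,2,4}  old={}  +wl: 
  step 2. node 1  ⊔preds={}  new={0,1,2}  old={}  +wl: 0
  step 3. node 2  ⊔preds={2}  new={1,3}  old={}  +wl: 1
  step 4. node 3  ⊔preds={0,1,2,3,4}  new={0,1,2,3,4}  old={}  +wl: 
  step 5. node 4  ⊔preds={0,1,2,3,4}  new={0,2,4}  old={2}  +wl: 2,3
  step 6. node 5  ⊔preds={0,1,2,3,4}  new={1,2,3,4}  old={}  +wl: 4
  step 7. node 0  ⊔preds={0,1,2}  new={0,1,2,4}  stable
  step 8. node 1  ⊔preds={0,1,2,3,4}  new={0,1,2,4}  old={0,1,2}  +wl: 0,5
  step 9. node 2  ⊔preds={0,2,4}  new={1,3}  stable
  step 10. node 3  ⊔preds={0,1,2,3,4}  new={0,1,2,3,4}  stable
  step 11. node 4  ⊔preds={0,1,2,3,4}  new={0,2,4}  stable
  step 12. node 0  ⊔preds={0,1,2,4}  new={0,1,2,4}  stable
  step 13. node 5  ⊔preds={0,1,2,3,4}  new={1,2,3,4}  stable

Least fixpoint reached:
  node 0: {0,1,2,4}
  node 1: {0,1,2,4}
  node 2: {1,3}
  node 3: {0,1,2,3,4}
  node 4: {0,2,4}
  node 5: {1,2,3,4}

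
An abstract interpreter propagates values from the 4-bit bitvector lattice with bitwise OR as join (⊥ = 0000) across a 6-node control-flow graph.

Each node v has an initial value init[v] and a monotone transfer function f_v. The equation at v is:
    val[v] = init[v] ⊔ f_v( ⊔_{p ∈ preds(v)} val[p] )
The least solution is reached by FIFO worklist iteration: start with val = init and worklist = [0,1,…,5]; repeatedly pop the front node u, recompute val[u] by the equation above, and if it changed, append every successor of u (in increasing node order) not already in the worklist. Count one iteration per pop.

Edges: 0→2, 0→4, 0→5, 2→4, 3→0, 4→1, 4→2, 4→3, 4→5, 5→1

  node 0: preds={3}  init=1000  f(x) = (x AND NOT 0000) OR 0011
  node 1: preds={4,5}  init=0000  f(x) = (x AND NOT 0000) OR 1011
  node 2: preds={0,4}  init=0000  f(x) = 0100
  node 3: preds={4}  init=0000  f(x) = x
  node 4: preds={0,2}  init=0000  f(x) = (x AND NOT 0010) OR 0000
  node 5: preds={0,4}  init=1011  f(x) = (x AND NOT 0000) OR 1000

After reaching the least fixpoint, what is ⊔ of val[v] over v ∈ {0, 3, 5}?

1111

Trace (13 dequeues):
  [1] u=0 | in 0000 | out 1011 | prev 1000 | push {}
  [2] u=1 | in 1011 | out 1011 | prev 0000 | push {}
  [3] u=2 | in 1011 | out 0100 | prev 0000 | push {}
  [4] u=3 | in 0000 | out 0000 | ==
  [5] u=4 | in 1111 | out 1101 | prev 0000 | push {1,2,3}
  [6] u=5 | in 1111 | out 1111 | prev 1011 | push {}
  [7] u=1 | in 1111 | out 1111 | prev 1011 | push {}
  [8] u=2 | in 1111 | out 0100 | ==
  [9] u=3 | in 1101 | out 1101 | prev 0000 | push {0}
  [10] u=0 | in 1101 | out 1111 | prev 1011 | push {2,4,5}
  [11] u=2 | in 1111 | out 0100 | ==
  [12] u=4 | in 1111 | out 1101 | ==
  [13] u=5 | in 1111 | out 1111 | ==

Converged values:
  [0] 1111
  [1] 1111
  [2] 0100
  [3] 1101
  [4] 1101
  [5] 1111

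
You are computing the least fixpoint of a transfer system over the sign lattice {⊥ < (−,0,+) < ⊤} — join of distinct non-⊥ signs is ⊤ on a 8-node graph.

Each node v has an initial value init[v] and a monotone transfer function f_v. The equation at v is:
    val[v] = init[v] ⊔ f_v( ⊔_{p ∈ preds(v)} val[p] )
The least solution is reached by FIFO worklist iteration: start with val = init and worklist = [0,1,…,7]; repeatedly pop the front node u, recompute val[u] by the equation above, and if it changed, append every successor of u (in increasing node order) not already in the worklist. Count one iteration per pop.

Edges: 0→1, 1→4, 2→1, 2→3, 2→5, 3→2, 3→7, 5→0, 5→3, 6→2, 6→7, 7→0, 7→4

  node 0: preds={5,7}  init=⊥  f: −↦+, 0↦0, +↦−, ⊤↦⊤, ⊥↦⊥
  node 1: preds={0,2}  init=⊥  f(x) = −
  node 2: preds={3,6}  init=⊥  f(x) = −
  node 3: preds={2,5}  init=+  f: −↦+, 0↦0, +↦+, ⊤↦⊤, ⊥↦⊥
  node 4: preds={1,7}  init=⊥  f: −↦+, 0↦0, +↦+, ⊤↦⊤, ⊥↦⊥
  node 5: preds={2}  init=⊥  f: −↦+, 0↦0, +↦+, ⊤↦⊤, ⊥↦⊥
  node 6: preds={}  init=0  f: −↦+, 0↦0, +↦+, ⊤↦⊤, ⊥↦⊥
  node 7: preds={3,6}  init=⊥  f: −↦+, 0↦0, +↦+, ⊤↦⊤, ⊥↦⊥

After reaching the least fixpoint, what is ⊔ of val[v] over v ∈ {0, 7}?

⊤

Iteration log — 15 steps:
  step 1. node 0  ⊔preds=⊥  new=⊥  stable
  step 2. node 1  ⊔preds=⊥  new=−  old=⊥  +wl: 
  step 3. node 2  ⊔preds=⊤  new=−  old=⊥  +wl: 1
  step 4. node 3  ⊔preds=−  new=+  stable
  step 5. node 4  ⊔preds=−  new=+  old=⊥  +wl: 
  step 6. node 5  ⊔preds=−  new=+  old=⊥  +wl: 0,3
  step 7. node 6  ⊔preds=⊥  new=0  stable
  step 8. node 7  ⊔preds=⊤  new=⊤  old=⊥  +wl: 4
  step 9. node 1  ⊔preds=−  new=−  stable
  step 10. node 0  ⊔preds=⊤  new=⊤  old=⊥  +wl: 1
  step 11. node 3  ⊔preds=⊤  new=⊤  old=+  +wl: 2,7
  step 12. node 4  ⊔preds=⊤  new=⊤  old=+  +wl: 
  step 13. node 1  ⊔preds=⊤  new=−  stable
  step 14. node 2  ⊔preds=⊤  new=−  stable
  step 15. node 7  ⊔preds=⊤  new=⊤  stable

Least fixpoint reached:
  node 0: ⊤
  node 1: −
  node 2: −
  node 3: ⊤
  node 4: ⊤
  node 5: +
  node 6: 0
  node 7: ⊤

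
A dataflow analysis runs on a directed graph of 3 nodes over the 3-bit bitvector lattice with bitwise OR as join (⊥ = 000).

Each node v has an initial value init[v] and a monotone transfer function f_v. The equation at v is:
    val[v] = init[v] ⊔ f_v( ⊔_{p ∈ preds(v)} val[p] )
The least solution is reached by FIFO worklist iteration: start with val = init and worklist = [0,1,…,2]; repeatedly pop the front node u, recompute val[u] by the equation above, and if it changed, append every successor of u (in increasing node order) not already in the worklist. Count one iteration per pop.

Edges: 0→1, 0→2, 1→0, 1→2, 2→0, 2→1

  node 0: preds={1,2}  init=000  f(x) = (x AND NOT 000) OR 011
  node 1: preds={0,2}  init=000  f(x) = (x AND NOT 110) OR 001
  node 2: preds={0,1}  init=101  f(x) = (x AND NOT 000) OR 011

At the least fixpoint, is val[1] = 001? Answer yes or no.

Trace (5 dequeues):
  [1] u=0 | in 101 | out 111 | prev 000 | push {}
  [2] u=1 | in 111 | out 001 | prev 000 | push {0}
  [3] u=2 | in 111 | out 111 | prev 101 | push {1}
  [4] u=0 | in 111 | out 111 | ==
  [5] u=1 | in 111 | out 001 | ==

Converged values:
  [0] 111
  [1] 001
  [2] 111

yes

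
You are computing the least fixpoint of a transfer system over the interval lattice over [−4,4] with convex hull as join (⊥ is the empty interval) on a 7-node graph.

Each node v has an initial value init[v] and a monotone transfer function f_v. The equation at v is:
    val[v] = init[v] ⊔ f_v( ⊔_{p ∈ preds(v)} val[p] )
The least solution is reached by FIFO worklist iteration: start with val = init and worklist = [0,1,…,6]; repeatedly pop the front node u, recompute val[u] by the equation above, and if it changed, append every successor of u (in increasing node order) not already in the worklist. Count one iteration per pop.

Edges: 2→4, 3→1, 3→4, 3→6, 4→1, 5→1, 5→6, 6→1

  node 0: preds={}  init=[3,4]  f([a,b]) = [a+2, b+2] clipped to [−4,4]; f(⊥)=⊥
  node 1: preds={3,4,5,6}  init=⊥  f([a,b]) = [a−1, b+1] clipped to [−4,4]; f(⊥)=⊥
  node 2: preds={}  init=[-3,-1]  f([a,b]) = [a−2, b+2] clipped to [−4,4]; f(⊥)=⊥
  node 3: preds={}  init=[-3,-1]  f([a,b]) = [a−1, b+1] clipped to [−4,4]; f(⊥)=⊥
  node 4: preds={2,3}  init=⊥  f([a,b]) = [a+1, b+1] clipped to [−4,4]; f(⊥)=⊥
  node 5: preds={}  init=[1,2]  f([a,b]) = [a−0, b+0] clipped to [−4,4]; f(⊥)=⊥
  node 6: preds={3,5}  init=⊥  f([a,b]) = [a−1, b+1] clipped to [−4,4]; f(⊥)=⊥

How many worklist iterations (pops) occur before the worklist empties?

Trace (8 dequeues):
  [1] u=0 | in ⊥ | out [3,4] | ==
  [2] u=1 | in [-3,2] | out [-4,3] | prev ⊥ | push {}
  [3] u=2 | in ⊥ | out [-3,-1] | ==
  [4] u=3 | in ⊥ | out [-3,-1] | ==
  [5] u=4 | in [-3,-1] | out [-2,0] | prev ⊥ | push {1}
  [6] u=5 | in ⊥ | out [1,2] | ==
  [7] u=6 | in [-3,2] | out [-4,3] | prev ⊥ | push {}
  [8] u=1 | in [-4,3] | out [-4,4] | prev [-4,3] | push {}

Converged values:
  [0] [3,4]
  [1] [-4,4]
  [2] [-3,-1]
  [3] [-3,-1]
  [4] [-2,0]
  [5] [1,2]
  [6] [-4,3]

8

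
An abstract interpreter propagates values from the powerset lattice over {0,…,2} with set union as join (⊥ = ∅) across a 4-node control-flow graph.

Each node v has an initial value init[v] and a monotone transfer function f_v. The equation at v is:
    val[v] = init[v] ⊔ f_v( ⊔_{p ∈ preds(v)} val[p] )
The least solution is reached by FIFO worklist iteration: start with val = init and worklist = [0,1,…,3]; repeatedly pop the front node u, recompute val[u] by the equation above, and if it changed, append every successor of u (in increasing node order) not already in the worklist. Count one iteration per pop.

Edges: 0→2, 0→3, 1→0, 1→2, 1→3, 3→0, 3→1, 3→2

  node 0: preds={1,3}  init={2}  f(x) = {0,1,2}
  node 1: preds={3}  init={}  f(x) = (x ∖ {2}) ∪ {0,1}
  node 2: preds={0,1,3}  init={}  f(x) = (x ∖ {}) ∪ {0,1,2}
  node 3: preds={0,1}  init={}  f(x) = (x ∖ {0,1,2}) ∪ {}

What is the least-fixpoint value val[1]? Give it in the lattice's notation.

Worklist (5 pops):
  #1 pop 0: in={} → {0,1,2} (was {2}); enqueue []
  #2 pop 1: in={} → {0,1} (was {}); enqueue [0]
  #3 pop 2: in={0,1,2} → {0,1,2} (was {}); enqueue []
  #4 pop 3: in={0,1,2} → {} (no change)
  #5 pop 0: in={0,1} → {0,1,2} (no change)

Fixpoint:
  val[0] = {0,1,2}
  val[1] = {0,1}
  val[2] = {0,1,2}
  val[3] = {}

{0,1}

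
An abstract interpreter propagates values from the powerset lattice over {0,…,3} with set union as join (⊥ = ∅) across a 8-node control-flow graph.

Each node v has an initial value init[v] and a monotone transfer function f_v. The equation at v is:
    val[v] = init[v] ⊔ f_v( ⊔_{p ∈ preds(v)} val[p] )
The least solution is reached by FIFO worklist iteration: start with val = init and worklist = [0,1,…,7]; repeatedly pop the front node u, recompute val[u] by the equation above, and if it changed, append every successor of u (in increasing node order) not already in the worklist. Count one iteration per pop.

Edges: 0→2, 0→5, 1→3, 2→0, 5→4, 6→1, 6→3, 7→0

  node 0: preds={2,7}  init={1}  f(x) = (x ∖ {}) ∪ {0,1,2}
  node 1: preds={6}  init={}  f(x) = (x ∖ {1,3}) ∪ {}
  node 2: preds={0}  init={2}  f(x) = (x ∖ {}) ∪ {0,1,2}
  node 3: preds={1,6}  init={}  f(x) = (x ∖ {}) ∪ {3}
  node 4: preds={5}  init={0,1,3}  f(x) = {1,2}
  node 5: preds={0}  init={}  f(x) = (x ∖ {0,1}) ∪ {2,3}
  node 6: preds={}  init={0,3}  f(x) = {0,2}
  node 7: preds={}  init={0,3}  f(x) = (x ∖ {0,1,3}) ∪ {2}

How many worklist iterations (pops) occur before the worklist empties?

12

Worklist (12 pops):
  #1 pop 0: in={0,2,3} → {0,1,2,3} (was {1}); enqueue []
  #2 pop 1: in={0,3} → {0} (was {}); enqueue []
  #3 pop 2: in={0,1,2,3} → {0,1,2,3} (was {2}); enqueue [0]
  #4 pop 3: in={0,3} → {0,3} (was {}); enqueue []
  #5 pop 4: in={} → {0,1,2,3} (was {0,1,3}); enqueue []
  #6 pop 5: in={0,1,2,3} → {2,3} (was {}); enqueue [4]
  #7 pop 6: in={} → {0,2,3} (was {0,3}); enqueue [1,3]
  #8 pop 7: in={} → {0,2,3} (was {0,3}); enqueue []
  #9 pop 0: in={0,1,2,3} → {0,1,2,3} (no change)
  #10 pop 4: in={2,3} → {0,1,2,3} (no change)
  #11 pop 1: in={0,2,3} → {0,2} (was {0}); enqueue []
  #12 pop 3: in={0,2,3} → {0,2,3} (was {0,3}); enqueue []

Fixpoint:
  val[0] = {0,1,2,3}
  val[1] = {0,2}
  val[2] = {0,1,2,3}
  val[3] = {0,2,3}
  val[4] = {0,1,2,3}
  val[5] = {2,3}
  val[6] = {0,2,3}
  val[7] = {0,2,3}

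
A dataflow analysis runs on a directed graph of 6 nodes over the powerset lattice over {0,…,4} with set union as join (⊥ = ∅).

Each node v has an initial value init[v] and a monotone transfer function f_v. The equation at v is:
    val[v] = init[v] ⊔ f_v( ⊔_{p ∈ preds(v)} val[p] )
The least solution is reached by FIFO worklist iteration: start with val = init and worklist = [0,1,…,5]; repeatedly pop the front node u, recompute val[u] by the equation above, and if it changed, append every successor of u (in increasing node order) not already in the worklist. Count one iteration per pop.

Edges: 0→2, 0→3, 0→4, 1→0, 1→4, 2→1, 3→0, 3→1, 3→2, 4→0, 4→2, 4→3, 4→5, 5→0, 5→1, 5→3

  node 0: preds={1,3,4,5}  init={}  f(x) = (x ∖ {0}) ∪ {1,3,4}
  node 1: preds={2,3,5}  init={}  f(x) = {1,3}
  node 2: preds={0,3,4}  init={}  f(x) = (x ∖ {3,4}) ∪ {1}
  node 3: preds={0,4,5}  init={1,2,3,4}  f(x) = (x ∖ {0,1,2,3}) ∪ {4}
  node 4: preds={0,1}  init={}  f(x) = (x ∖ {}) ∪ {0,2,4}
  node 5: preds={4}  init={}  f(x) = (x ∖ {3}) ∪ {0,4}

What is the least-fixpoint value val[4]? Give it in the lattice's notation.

Worklist (11 pops):
  #1 pop 0: in={1,2,3,4} → {1,2,3,4} (was {}); enqueue []
  #2 pop 1: in={1,2,3,4} → {1,3} (was {}); enqueue [0]
  #3 pop 2: in={1,2,3,4} → {1,2} (was {}); enqueue [1]
  #4 pop 3: in={1,2,3,4} → {1,2,3,4} (no change)
  #5 pop 4: in={1,2,3,4} → {0,1,2,3,4} (was {}); enqueue [2,3]
  #6 pop 5: in={0,1,2,3,4} → {0,1,2,4} (was {}); enqueue []
  #7 pop 0: in={0,1,2,3,4} → {1,2,3,4} (no change)
  #8 pop 1: in={0,1,2,3,4} → {1,3} (no change)
  #9 pop 2: in={0,1,2,3,4} → {0,1,2} (was {1,2}); enqueue [1]
  #10 pop 3: in={0,1,2,3,4} → {1,2,3,4} (no change)
  #11 pop 1: in={0,1,2,3,4} → {1,3} (no change)

Fixpoint:
  val[0] = {1,2,3,4}
  val[1] = {1,3}
  val[2] = {0,1,2}
  val[3] = {1,2,3,4}
  val[4] = {0,1,2,3,4}
  val[5] = {0,1,2,4}

{0,1,2,3,4}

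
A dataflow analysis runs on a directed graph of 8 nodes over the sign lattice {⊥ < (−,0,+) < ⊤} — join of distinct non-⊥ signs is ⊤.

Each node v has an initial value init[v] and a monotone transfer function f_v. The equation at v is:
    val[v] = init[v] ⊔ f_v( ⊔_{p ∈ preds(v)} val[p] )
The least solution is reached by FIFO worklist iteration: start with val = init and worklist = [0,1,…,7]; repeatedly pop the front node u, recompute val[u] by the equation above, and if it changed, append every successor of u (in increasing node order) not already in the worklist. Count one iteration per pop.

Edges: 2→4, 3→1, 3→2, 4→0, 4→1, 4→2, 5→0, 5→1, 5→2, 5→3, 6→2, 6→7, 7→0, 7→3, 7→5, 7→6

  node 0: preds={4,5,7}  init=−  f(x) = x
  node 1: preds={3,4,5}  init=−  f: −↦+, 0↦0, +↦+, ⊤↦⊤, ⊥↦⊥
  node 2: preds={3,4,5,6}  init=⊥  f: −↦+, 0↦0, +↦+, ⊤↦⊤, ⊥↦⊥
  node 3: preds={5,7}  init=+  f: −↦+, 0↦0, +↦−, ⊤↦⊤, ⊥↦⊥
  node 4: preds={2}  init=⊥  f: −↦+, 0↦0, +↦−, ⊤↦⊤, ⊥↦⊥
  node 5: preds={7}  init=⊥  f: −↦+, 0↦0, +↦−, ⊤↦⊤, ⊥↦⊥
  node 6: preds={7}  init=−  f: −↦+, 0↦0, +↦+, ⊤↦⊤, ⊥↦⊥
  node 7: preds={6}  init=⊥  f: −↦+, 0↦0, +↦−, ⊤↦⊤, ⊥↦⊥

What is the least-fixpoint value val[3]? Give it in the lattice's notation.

Iteration log — 27 steps:
  step 1. node 0  ⊔preds=⊥  new=−  stable
  step 2. node 1  ⊔preds=+  new=⊤  old=−  +wl: 
  step 3. node 2  ⊔preds=⊤  new=⊤  old=⊥  +wl: 
  step 4. node 3  ⊔preds=⊥  new=+  stable
  step 5. node 4  ⊔preds=⊤  new=⊤  old=⊥  +wl: 0,1,2
  step 6. node 5  ⊔preds=⊥  new=⊥  stable
  step 7. node 6  ⊔preds=⊥  new=−  stable
  step 8. node 7  ⊔preds=−  new=+  old=⊥  +wl: 3,5,6
  step 9. node 0  ⊔preds=⊤  new=⊤  old=−  +wl: 
  step 10. node 1  ⊔preds=⊤  new=⊤  stable
  step 11. node 2  ⊔preds=⊤  new=⊤  stable
  step 12. node 3  ⊔preds=+  new=⊤  old=+  +wl: 1,2
  step 13. node 5  ⊔preds=+  new=−  old=⊥  +wl: 0,3
  step 14. node 6  ⊔preds=+  new=⊤  old=−  +wl: 7
  step 15. node 1  ⊔preds=⊤  new=⊤  stable
  step 16. node 2  ⊔preds=⊤  new=⊤  stable
  step 17. node 0  ⊔preds=⊤  new=⊤  stable
  step 18. node 3  ⊔preds=⊤  new=⊤  stable
  step 19. node 7  ⊔preds=⊤  new=⊤  old=+  +wl: 0,3,5,6
  step 20. node 0  ⊔preds=⊤  new=⊤  stable
  step 21. node 3  ⊔preds=⊤  new=⊤  stable
  step 22. node 5  ⊔preds=⊤  new=⊤  old=−  +wl: 0,1,2,3
  step 23. node 6  ⊔preds=⊤  new=⊤  stable
  step 24. node 0  ⊔preds=⊤  new=⊤  stable
  step 25. node 1  ⊔preds=⊤  new=⊤  stable
  step 26. node 2  ⊔preds=⊤  new=⊤  stable
  step 27. node 3  ⊔preds=⊤  new=⊤  stable

Least fixpoint reached:
  node 0: ⊤
  node 1: ⊤
  node 2: ⊤
  node 3: ⊤
  node 4: ⊤
  node 5: ⊤
  node 6: ⊤
  node 7: ⊤

⊤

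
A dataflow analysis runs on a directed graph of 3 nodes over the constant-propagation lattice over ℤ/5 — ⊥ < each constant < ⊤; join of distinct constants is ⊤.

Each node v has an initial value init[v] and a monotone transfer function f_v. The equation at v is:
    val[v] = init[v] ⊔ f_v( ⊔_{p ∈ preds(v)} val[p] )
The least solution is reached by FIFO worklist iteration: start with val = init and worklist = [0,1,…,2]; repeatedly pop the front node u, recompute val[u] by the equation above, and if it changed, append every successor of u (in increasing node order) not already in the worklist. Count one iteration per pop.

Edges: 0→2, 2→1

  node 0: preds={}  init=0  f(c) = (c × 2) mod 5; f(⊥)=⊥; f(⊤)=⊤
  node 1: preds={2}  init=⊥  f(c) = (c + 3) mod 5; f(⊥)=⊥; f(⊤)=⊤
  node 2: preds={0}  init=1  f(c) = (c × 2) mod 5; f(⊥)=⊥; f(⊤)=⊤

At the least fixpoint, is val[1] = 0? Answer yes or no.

no

Iteration log — 4 steps:
  step 1. node 0  ⊔preds=⊥  new=0  stable
  step 2. node 1  ⊔preds=1  new=4  old=⊥  +wl: 
  step 3. node 2  ⊔preds=0  new=⊤  old=1  +wl: 1
  step 4. node 1  ⊔preds=⊤  new=⊤  old=4  +wl: 

Least fixpoint reached:
  node 0: 0
  node 1: ⊤
  node 2: ⊤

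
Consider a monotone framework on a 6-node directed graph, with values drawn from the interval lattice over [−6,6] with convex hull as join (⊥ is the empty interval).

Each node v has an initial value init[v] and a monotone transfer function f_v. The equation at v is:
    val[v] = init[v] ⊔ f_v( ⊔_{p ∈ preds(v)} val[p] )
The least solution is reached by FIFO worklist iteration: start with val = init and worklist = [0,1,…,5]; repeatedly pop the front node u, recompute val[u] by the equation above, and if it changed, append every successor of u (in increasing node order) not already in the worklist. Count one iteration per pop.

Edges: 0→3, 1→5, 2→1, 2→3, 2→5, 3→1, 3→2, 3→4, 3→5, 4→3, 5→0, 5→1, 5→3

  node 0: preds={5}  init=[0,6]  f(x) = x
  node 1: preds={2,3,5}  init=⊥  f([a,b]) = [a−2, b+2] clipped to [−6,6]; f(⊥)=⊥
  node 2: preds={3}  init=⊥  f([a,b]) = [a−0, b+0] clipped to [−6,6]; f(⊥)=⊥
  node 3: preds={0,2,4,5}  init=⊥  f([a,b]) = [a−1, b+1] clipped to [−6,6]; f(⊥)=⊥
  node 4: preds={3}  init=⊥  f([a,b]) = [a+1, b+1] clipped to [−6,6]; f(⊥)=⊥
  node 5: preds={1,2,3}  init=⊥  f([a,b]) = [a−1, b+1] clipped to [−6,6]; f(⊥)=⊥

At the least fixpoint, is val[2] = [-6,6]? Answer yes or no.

Iteration log — 25 steps:
  step 1. node 0  ⊔preds=⊥  new=[0,6]  stable
  step 2. node 1  ⊔preds=⊥  new=⊥  stable
  step 3. node 2  ⊔preds=⊥  new=⊥  stable
  step 4. node 3  ⊔preds=[0,6]  new=[-1,6]  old=⊥  +wl: 1,2
  step 5. node 4  ⊔preds=[-1,6]  new=[0,6]  old=⊥  +wl: 3
  step 6. node 5  ⊔preds=[-1,6]  new=[-2,6]  old=⊥  +wl: 0
  step 7. node 1  ⊔preds=[-2,6]  new=[-4,6]  old=⊥  +wl: 5
  step 8. node 2  ⊔preds=[-1,6]  new=[-1,6]  old=⊥  +wl: 1
  step 9. node 3  ⊔preds=[-2,6]  new=[-3,6]  old=[-1,6]  +wl: 2,4
  step 10. node 0  ⊔preds=[-2,6]  new=[-2,6]  old=[0,6]  +wl: 3
  step 11. node 5  ⊔preds=[-4,6]  new=[-5,6]  old=[-2,6]  +wl: 0
  step 12. node 1  ⊔preds=[-5,6]  new=[-6,6]  old=[-4,6]  +wl: 5
  step 13. node 2  ⊔preds=[-3,6]  new=[-3,6]  old=[-1,6]  +wl: 1
  step 14. node 4  ⊔preds=[-3,6]  new=[-2,6]  old=[0,6]  +wl: 
  step 15. node 3  ⊔preds=[-5,6]  new=[-6,6]  old=[-3,6]  +wl: 2,4
  step 16. node 0  ⊔preds=[-5,6]  new=[-5,6]  old=[-2,6]  +wl: 3
  step 17. node 5  ⊔preds=[-6,6]  new=[-6,6]  old=[-5,6]  +wl: 0
  step 18. node 1  ⊔preds=[-6,6]  new=[-6,6]  stable
  step 19. node 2  ⊔preds=[-6,6]  new=[-6,6]  old=[-3,6]  +wl: 1,5
  step 20. node 4  ⊔preds=[-6,6]  new=[-5,6]  old=[-2,6]  +wl: 
  step 21. node 3  ⊔preds=[-6,6]  new=[-6,6]  stable
  step 22. node 0  ⊔preds=[-6,6]  new=[-6,6]  old=[-5,6]  +wl: 3
  step 23. node 1  ⊔preds=[-6,6]  new=[-6,6]  stable
  step 24. node 5  ⊔preds=[-6,6]  new=[-6,6]  stable
  step 25. node 3  ⊔preds=[-6,6]  new=[-6,6]  stable

Least fixpoint reached:
  node 0: [-6,6]
  node 1: [-6,6]
  node 2: [-6,6]
  node 3: [-6,6]
  node 4: [-5,6]
  node 5: [-6,6]

yes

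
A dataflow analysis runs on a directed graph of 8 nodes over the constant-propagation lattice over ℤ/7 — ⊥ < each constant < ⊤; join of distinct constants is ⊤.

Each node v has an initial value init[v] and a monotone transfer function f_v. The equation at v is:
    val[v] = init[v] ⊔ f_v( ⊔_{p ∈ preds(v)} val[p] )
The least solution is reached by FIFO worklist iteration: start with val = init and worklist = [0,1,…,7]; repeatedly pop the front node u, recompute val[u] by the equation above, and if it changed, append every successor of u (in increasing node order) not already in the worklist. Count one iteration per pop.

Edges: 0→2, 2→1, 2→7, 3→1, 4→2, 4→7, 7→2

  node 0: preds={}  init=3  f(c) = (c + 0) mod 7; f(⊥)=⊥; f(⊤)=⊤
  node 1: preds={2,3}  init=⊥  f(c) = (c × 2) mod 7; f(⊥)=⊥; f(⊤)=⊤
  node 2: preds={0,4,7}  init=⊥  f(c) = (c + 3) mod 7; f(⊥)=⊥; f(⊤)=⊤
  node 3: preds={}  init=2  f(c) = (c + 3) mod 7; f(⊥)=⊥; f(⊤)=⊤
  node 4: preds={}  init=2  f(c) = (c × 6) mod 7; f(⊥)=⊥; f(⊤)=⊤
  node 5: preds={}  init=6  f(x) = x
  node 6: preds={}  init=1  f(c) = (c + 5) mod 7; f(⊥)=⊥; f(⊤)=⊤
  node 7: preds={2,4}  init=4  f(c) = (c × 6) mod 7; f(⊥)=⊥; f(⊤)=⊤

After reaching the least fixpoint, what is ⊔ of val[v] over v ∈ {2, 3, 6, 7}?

⊤

Worklist (10 pops):
  #1 pop 0: in=⊥ → 3 (no change)
  #2 pop 1: in=2 → 4 (was ⊥); enqueue []
  #3 pop 2: in=⊤ → ⊤ (was ⊥); enqueue [1]
  #4 pop 3: in=⊥ → 2 (no change)
  #5 pop 4: in=⊥ → 2 (no change)
  #6 pop 5: in=⊥ → 6 (no change)
  #7 pop 6: in=⊥ → 1 (no change)
  #8 pop 7: in=⊤ → ⊤ (was 4); enqueue [2]
  #9 pop 1: in=⊤ → ⊤ (was 4); enqueue []
  #10 pop 2: in=⊤ → ⊤ (no change)

Fixpoint:
  val[0] = 3
  val[1] = ⊤
  val[2] = ⊤
  val[3] = 2
  val[4] = 2
  val[5] = 6
  val[6] = 1
  val[7] = ⊤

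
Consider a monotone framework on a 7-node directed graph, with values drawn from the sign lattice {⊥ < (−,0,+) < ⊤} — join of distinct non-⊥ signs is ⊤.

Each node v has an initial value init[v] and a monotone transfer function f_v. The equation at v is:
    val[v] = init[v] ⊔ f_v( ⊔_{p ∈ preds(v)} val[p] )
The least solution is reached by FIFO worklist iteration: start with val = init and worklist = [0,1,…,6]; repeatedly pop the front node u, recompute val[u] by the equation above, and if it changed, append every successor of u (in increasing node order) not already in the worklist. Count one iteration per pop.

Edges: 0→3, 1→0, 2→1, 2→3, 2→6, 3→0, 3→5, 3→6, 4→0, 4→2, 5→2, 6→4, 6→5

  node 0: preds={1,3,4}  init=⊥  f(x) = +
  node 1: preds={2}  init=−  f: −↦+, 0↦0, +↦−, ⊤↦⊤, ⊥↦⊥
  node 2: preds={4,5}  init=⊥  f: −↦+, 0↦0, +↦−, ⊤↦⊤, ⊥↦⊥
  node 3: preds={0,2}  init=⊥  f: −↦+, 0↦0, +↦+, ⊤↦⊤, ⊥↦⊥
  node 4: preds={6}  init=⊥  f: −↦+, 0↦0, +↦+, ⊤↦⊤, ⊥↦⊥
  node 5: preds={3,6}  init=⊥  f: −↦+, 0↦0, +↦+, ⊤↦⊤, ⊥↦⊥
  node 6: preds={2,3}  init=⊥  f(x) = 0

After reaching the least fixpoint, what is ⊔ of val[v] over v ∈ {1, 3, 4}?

Trace (20 dequeues):
  [1] u=0 | in − | out + | prev ⊥ | push {}
  [2] u=1 | in ⊥ | out − | ==
  [3] u=2 | in ⊥ | out ⊥ | ==
  [4] u=3 | in + | out + | prev ⊥ | push {0}
  [5] u=4 | in ⊥ | out ⊥ | ==
  [6] u=5 | in + | out + | prev ⊥ | push {2}
  [7] u=6 | in + | out 0 | prev ⊥ | push {4,5}
  [8] u=0 | in ⊤ | out + | ==
  [9] u=2 | in + | out − | prev ⊥ | push {1,3,6}
  [10] u=4 | in 0 | out 0 | prev ⊥ | push {0,2}
  [11] u=5 | in ⊤ | out ⊤ | prev + | push {}
  [12] u=1 | in − | out ⊤ | prev − | push {}
  [13] u=3 | in ⊤ | out ⊤ | prev + | push {5}
  [14] u=6 | in ⊤ | out 0 | ==
  [15] u=0 | in ⊤ | out + | ==
  [16] u=2 | in ⊤ | out ⊤ | prev − | push {1,3,6}
  [17] u=5 | in ⊤ | out ⊤ | ==
  [18] u=1 | in ⊤ | out ⊤ | ==
  [19] u=3 | in ⊤ | out ⊤ | ==
  [20] u=6 | in ⊤ | out 0 | ==

Converged values:
  [0] +
  [1] ⊤
  [2] ⊤
  [3] ⊤
  [4] 0
  [5] ⊤
  [6] 0

⊤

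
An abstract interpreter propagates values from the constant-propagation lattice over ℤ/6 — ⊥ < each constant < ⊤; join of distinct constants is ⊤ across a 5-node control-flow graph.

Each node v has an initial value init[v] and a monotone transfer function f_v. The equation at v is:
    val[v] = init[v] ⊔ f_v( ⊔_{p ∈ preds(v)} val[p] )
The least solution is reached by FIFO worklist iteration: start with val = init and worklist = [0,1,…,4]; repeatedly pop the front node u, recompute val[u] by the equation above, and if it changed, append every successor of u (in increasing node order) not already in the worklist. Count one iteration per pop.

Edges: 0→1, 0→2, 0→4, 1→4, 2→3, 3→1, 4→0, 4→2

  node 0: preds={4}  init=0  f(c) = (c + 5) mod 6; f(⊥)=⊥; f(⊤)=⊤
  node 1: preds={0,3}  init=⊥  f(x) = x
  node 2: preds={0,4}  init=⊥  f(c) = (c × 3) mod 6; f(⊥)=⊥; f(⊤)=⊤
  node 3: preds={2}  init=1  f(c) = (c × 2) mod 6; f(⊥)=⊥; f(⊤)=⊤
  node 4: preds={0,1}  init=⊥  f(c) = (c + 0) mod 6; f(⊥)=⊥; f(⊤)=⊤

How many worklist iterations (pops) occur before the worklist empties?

Trace (11 dequeues):
  [1] u=0 | in ⊥ | out 0 | ==
  [2] u=1 | in ⊤ | out ⊤ | prev ⊥ | push {}
  [3] u=2 | in 0 | out 0 | prev ⊥ | push {}
  [4] u=3 | in 0 | out ⊤ | prev 1 | push {1}
  [5] u=4 | in ⊤ | out ⊤ | prev ⊥ | push {0,2}
  [6] u=1 | in ⊤ | out ⊤ | ==
  [7] u=0 | in ⊤ | out ⊤ | prev 0 | push {1,4}
  [8] u=2 | in ⊤ | out ⊤ | prev 0 | push {3}
  [9] u=1 | in ⊤ | out ⊤ | ==
  [10] u=4 | in ⊤ | out ⊤ | ==
  [11] u=3 | in ⊤ | out ⊤ | ==

Converged values:
  [0] ⊤
  [1] ⊤
  [2] ⊤
  [3] ⊤
  [4] ⊤

11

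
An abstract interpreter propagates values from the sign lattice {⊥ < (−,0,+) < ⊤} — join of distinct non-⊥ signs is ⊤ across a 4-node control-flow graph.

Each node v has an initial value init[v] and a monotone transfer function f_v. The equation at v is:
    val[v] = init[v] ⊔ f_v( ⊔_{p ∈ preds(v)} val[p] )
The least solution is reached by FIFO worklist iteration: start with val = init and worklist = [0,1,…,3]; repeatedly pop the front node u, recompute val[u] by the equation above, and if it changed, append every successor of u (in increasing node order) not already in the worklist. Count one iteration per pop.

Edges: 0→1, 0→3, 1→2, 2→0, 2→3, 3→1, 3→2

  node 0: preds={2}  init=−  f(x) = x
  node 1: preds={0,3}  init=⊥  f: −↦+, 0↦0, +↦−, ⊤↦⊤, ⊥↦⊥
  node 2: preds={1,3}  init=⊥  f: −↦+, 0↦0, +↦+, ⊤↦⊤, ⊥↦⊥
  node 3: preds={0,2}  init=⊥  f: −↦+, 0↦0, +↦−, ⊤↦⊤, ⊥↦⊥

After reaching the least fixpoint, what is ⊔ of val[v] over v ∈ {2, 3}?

⊤

Worklist (9 pops):
  #1 pop 0: in=⊥ → − (no change)
  #2 pop 1: in=− → + (was ⊥); enqueue []
  #3 pop 2: in=+ → + (was ⊥); enqueue [0]
  #4 pop 3: in=⊤ → ⊤ (was ⊥); enqueue [1,2]
  #5 pop 0: in=+ → ⊤ (was −); enqueue [3]
  #6 pop 1: in=⊤ → ⊤ (was +); enqueue []
  #7 pop 2: in=⊤ → ⊤ (was +); enqueue [0]
  #8 pop 3: in=⊤ → ⊤ (no change)
  #9 pop 0: in=⊤ → ⊤ (no change)

Fixpoint:
  val[0] = ⊤
  val[1] = ⊤
  val[2] = ⊤
  val[3] = ⊤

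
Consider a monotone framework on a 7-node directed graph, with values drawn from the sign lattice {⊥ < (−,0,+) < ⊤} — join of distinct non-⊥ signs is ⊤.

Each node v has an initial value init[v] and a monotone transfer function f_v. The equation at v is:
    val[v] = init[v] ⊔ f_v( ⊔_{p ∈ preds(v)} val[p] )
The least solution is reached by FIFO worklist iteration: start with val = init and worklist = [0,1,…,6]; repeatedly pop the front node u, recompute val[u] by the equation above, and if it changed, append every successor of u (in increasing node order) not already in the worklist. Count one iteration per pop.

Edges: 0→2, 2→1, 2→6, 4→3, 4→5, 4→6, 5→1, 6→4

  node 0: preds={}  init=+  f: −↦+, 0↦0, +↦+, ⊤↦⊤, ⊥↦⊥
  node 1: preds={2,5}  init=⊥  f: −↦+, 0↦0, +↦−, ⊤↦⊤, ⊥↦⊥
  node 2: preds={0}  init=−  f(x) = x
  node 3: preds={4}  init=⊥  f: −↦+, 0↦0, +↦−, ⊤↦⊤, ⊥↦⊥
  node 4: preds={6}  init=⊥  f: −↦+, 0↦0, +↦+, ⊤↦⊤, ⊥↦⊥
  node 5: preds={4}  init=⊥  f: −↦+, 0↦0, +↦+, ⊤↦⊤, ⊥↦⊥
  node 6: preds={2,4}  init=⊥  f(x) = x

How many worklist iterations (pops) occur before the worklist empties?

Worklist (13 pops):
  #1 pop 0: in=⊥ → + (no change)
  #2 pop 1: in=− → + (was ⊥); enqueue []
  #3 pop 2: in=+ → ⊤ (was −); enqueue [1]
  #4 pop 3: in=⊥ → ⊥ (no change)
  #5 pop 4: in=⊥ → ⊥ (no change)
  #6 pop 5: in=⊥ → ⊥ (no change)
  #7 pop 6: in=⊤ → ⊤ (was ⊥); enqueue [4]
  #8 pop 1: in=⊤ → ⊤ (was +); enqueue []
  #9 pop 4: in=⊤ → ⊤ (was ⊥); enqueue [3,5,6]
  #10 pop 3: in=⊤ → ⊤ (was ⊥); enqueue []
  #11 pop 5: in=⊤ → ⊤ (was ⊥); enqueue [1]
  #12 pop 6: in=⊤ → ⊤ (no change)
  #13 pop 1: in=⊤ → ⊤ (no change)

Fixpoint:
  val[0] = +
  val[1] = ⊤
  val[2] = ⊤
  val[3] = ⊤
  val[4] = ⊤
  val[5] = ⊤
  val[6] = ⊤

13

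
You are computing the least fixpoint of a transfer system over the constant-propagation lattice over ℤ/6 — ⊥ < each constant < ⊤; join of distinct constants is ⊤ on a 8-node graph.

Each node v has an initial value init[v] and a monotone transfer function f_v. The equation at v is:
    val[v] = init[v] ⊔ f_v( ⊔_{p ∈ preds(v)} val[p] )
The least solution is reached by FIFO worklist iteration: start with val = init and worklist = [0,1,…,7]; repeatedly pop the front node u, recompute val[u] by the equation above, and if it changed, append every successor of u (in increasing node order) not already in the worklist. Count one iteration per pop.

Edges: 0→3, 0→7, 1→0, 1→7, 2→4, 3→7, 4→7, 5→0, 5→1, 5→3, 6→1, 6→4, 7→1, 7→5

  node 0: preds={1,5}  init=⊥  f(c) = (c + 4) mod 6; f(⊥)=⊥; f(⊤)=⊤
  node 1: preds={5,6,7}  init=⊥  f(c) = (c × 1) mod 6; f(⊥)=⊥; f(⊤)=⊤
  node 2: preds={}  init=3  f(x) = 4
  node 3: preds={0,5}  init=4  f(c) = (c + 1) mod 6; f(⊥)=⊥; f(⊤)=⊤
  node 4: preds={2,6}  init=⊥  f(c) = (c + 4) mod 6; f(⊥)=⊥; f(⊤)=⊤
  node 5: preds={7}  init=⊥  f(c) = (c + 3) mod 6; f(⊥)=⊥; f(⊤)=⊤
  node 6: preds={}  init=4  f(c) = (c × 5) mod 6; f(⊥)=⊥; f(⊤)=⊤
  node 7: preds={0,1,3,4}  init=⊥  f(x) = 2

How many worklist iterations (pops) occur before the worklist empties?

17

Iteration log — 17 steps:
  step 1. node 0  ⊔preds=⊥  new=⊥  stable
  step 2. node 1  ⊔preds=4  new=4  old=⊥  +wl: 0
  step 3. node 2  ⊔preds=⊥  new=⊤  old=3  +wl: 
  step 4. node 3  ⊔preds=⊥  new=4  stable
  step 5. node 4  ⊔preds=⊤  new=⊤  old=⊥  +wl: 
  step 6. node 5  ⊔preds=⊥  new=⊥  stable
  step 7. node 6  ⊔preds=⊥  new=4  stable
  step 8. node 7  ⊔preds=⊤  new=2  old=⊥  +wl: 1,5
  step 9. node 0  ⊔preds=4  new=2  old=⊥  +wl: 3,7
  step 10. node 1  ⊔preds=⊤  new=⊤  old=4  +wl: 0
  step 11. node 5  ⊔preds=2  new=5  old=⊥  +wl: 1
  step 12. node 3  ⊔preds=⊤  new=⊤  old=4  +wl: 
  step 13. node 7  ⊔preds=⊤  new=2  stable
  step 14. node 0  ⊔preds=⊤  new=⊤  old=2  +wl: 3,7
  step 15. node 1  ⊔preds=⊤  new=⊤  stable
  step 16. node 3  ⊔preds=⊤  new=⊤  stable
  step 17. node 7  ⊔preds=⊤  new=2  stable

Least fixpoint reached:
  node 0: ⊤
  node 1: ⊤
  node 2: ⊤
  node 3: ⊤
  node 4: ⊤
  node 5: 5
  node 6: 4
  node 7: 2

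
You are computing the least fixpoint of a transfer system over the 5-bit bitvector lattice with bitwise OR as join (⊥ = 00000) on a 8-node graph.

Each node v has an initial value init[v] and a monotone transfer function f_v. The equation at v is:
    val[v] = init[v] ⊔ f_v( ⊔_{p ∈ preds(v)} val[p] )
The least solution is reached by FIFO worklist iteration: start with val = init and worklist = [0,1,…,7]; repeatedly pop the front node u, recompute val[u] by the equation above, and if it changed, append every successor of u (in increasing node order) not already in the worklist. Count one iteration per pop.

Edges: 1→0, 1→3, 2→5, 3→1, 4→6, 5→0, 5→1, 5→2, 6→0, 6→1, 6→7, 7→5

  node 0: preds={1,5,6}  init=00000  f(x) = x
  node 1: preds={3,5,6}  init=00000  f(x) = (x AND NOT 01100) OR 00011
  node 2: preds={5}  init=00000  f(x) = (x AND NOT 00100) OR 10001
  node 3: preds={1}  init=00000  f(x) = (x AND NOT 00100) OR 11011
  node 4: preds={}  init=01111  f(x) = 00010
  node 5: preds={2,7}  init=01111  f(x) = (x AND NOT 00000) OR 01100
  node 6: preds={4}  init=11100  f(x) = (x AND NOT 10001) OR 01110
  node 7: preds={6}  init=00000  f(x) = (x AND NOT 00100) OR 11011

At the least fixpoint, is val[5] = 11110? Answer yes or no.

Trace (12 dequeues):
  [1] u=0 | in 11111 | out 11111 | prev 00000 | push {}
  [2] u=1 | in 11111 | out 10011 | prev 00000 | push {0}
  [3] u=2 | in 01111 | out 11011 | prev 00000 | push {}
  [4] u=3 | in 10011 | out 11011 | prev 00000 | push {1}
  [5] u=4 | in 00000 | out 01111 | ==
  [6] u=5 | in 11011 | out 11111 | prev 01111 | push {2}
  [7] u=6 | in 01111 | out 11110 | prev 11100 | push {}
  [8] u=7 | in 11110 | out 11011 | prev 00000 | push {5}
  [9] u=0 | in 11111 | out 11111 | ==
  [10] u=1 | in 11111 | out 10011 | ==
  [11] u=2 | in 11111 | out 11011 | ==
  [12] u=5 | in 11011 | out 11111 | ==

Converged values:
  [0] 11111
  [1] 10011
  [2] 11011
  [3] 11011
  [4] 01111
  [5] 11111
  [6] 11110
  [7] 11011

no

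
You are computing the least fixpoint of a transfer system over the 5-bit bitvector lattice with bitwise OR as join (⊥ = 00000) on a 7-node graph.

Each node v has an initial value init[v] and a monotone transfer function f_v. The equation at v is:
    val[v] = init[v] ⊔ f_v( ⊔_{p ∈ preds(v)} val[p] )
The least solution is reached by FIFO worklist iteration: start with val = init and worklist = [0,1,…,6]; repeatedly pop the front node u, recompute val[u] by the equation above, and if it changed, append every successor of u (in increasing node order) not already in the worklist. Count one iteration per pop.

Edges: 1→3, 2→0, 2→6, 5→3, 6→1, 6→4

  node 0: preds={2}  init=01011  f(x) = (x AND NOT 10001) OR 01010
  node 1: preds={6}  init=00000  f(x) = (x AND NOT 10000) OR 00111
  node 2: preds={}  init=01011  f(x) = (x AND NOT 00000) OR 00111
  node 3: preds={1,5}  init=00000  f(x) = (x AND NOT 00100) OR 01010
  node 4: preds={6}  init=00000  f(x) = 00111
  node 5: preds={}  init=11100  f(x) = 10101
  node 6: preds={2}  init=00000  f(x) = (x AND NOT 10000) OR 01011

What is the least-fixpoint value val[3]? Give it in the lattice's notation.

Iteration log — 12 steps:
  step 1. node 0  ⊔preds=01011  new=01011  stable
  step 2. node 1  ⊔preds=00000  new=00111  old=00000  +wl: 
  step 3. node 2  ⊔preds=00000  new=01111  old=01011  +wl: 0
  step 4. node 3  ⊔preds=11111  new=11011  old=00000  +wl: 
  step 5. node 4  ⊔preds=00000  new=00111  old=00000  +wl: 
  step 6. node 5  ⊔preds=00000  new=11101  old=11100  +wl: 3
  step 7. node 6  ⊔preds=01111  new=01111  old=00000  +wl: 1,4
  step 8. node 0  ⊔preds=01111  new=01111  old=01011  +wl: 
  step 9. node 3  ⊔preds=11111  new=11011  stable
  step 10. node 1  ⊔preds=01111  new=01111  old=00111  +wl: 3
  step 11. node 4  ⊔preds=01111  new=00111  stable
  step 12. node 3  ⊔preds=11111  new=11011  stable

Least fixpoint reached:
  node 0: 01111
  node 1: 01111
  node 2: 01111
  node 3: 11011
  node 4: 00111
  node 5: 11101
  node 6: 01111

11011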